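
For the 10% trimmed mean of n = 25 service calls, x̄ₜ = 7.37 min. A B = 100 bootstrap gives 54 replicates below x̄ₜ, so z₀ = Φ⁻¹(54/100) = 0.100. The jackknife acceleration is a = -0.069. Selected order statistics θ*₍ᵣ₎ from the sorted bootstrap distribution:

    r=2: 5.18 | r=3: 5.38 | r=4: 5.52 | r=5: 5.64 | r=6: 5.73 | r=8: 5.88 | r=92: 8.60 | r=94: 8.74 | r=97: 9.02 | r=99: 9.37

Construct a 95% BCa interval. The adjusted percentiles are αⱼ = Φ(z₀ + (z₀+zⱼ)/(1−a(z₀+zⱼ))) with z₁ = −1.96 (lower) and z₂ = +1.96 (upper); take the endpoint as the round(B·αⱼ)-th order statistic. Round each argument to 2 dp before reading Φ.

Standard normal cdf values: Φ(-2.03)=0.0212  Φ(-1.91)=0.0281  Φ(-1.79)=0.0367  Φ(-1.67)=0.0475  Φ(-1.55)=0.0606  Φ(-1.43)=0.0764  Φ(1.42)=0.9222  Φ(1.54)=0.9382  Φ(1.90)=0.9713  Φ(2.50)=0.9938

Lower: z₀ + z₁ = 0.100 + (-1.960) = -1.860; 1 − a(z₀+z₁) = 1 − (-0.069)(-1.860) = 0.8717; argument = 0.100 + (-1.860)/0.8717 = -2.0339 → -2.03.
α₁ = Φ(-2.03) = 0.0212; rank = round(100 × 0.0212) = 2; θ*₍2₎ = 5.18.
Upper: z₀ + z₂ = 2.060; 1 − a(z₀+z₂) = 1.1421; argument = 1.9036 → 1.90; α₂ = 0.9713; rank = 97; θ*₍97₎ = 9.02.

(5.18, 9.02)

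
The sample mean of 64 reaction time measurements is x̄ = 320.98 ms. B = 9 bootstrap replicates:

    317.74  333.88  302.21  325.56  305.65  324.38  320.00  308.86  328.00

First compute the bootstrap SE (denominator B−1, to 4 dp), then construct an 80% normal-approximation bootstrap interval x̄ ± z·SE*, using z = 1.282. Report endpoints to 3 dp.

Mean of replicates = 318.4756; sum of squared deviations = 937.4508; SE* = √(937.4508/8) = 10.8250
Margin = 1.282 × 10.8250 = 13.8776
Interval: 320.98 ± 13.8776

(307.102, 334.858)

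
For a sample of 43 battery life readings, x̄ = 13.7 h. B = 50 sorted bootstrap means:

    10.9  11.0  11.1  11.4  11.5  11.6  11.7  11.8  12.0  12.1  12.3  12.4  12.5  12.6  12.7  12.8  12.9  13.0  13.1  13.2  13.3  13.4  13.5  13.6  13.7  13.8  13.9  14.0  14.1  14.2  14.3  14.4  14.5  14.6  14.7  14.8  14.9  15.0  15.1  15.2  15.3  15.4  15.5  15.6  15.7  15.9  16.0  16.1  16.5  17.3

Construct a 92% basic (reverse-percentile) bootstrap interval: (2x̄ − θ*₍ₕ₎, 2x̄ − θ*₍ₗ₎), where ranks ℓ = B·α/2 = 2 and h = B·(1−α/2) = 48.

Percentile endpoints at ranks 2 and 48: θ*₍2₎ = 11.0, θ*₍48₎ = 16.1.
Basic interval reflects these around x̄:
  lower = 2 × 13.7 − 16.1 = 11.3
  upper = 2 × 13.7 − 11.0 = 16.4

(11.3, 16.4)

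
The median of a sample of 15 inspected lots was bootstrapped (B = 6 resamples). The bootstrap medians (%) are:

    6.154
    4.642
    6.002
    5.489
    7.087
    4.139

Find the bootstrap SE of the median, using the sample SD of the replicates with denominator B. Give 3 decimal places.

SE* = 0.978

Bootstrap SE is the standard deviation of the 6 replicate medians.
Mean of replicates: (6.154 + 4.642 + 6.002 + 5.489 + 7.087 + 4.139) / 6 = 33.5130 / 6 = 5.5855
Sum of squared deviations: (+0.5685)² + (−0.9435)² + (+0.4165)² + (−0.0965)² + (+1.5015)² + (−1.4465)² = 5.7430
Variance = 5.7430 / 6 = 0.9572
SE* = √0.9572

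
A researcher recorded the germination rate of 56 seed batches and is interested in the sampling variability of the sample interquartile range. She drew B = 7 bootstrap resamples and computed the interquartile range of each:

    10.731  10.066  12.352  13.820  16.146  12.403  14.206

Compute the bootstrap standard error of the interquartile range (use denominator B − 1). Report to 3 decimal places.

SE* = 2.095

Bootstrap SE is the standard deviation of the 7 replicate interquartile ranges.
Mean of replicates: (10.731 + 10.066 + 12.352 + 13.820 + 16.146 + 12.403 + 14.206) / 7 = 89.7240 / 7 = 12.8177
Sum of squared deviations: (−2.0867)² + (−2.7517)² + (−0.4657)² + (+1.0023)² + (+3.3283)² + (−0.4147)² + (+1.3883)² = 26.3246
Variance = 26.3246 / 6 = 4.3874
SE* = √4.3874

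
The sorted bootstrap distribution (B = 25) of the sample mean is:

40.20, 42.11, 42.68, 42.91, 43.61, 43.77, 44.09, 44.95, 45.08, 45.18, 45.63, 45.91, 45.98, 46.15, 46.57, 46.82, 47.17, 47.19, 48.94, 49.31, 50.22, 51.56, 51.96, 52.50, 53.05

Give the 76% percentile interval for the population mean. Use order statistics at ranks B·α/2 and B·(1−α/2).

α = 0.24; lower rank = 25 × 0.120 = 3; upper rank = 25 × 0.880 = 22.
The 3rd smallest replicate is 42.68; the 22nd is 51.56.

(42.68, 51.56)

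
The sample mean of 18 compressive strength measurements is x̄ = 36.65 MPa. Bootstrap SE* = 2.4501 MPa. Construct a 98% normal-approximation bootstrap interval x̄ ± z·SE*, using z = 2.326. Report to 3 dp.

Margin = 2.326 × 2.4501 = 5.6989
Interval: 36.65 ± 5.6989

(30.951, 42.349)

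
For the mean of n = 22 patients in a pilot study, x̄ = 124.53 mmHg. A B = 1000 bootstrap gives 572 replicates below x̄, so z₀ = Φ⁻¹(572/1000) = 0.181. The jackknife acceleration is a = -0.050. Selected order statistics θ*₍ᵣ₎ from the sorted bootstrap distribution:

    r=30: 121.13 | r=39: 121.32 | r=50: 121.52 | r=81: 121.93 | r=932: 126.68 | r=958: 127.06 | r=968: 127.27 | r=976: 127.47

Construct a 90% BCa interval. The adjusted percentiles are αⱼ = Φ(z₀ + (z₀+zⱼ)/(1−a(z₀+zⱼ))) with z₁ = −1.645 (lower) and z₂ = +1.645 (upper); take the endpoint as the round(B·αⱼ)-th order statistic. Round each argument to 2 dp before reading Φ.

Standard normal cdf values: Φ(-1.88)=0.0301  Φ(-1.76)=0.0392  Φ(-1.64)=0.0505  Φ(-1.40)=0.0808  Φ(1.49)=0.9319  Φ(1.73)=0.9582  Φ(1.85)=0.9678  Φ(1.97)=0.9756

(121.93, 127.27)

Lower: z₀ + z₁ = 0.181 + (-1.645) = -1.464; 1 − a(z₀+z₁) = 1 − (-0.050)(-1.464) = 0.9268; argument = 0.181 + (-1.464)/0.9268 = -1.3986 → -1.40.
α₁ = Φ(-1.40) = 0.0808; rank = round(1000 × 0.0808) = 81; θ*₍81₎ = 121.93.
Upper: z₀ + z₂ = 1.826; 1 − a(z₀+z₂) = 1.0913; argument = 1.8542 → 1.85; α₂ = 0.9678; rank = 968; θ*₍968₎ = 127.27.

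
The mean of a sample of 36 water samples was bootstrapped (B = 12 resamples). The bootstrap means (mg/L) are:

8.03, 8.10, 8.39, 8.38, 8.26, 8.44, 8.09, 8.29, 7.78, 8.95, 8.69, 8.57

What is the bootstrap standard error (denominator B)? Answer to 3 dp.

Bootstrap SE is the standard deviation of the 12 replicate means.
Mean of replicates: (8.03 + 8.10 + 8.39 + 8.38 + 8.26 + 8.44 + 8.09 + 8.29 + 7.78 + 8.95 + 8.69 + 8.57) / 12 = 99.9700 / 12 = 8.3308
Sum of squared deviations: (−0.3008)² + (−0.2308)² + (+0.0592)² + (+0.0492)² + (−0.0708)² + (+0.1092)² + (−0.2408)² + (−0.0408)² + (−0.5508)² + (+0.6192)² + (+0.3592)² + (+0.2392)² = 1.0993
Variance = 1.0993 / 12 = 0.0916
SE* = √0.0916

SE* = 0.303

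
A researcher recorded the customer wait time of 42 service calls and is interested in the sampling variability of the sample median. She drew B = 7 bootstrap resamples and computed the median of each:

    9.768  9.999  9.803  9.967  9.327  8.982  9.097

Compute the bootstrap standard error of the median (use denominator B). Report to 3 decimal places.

SE* = 0.390

Bootstrap SE is the standard deviation of the 7 replicate medians.
Mean of replicates: (9.768 + 9.999 + 9.803 + 9.967 + 9.327 + 8.982 + 9.097) / 7 = 66.9430 / 7 = 9.5633
Sum of squared deviations: (+0.2047)² + (+0.4357)² + (+0.2397)² + (+0.4037)² + (−0.2363)² + (−0.5813)² + (−0.4663)² = 1.0633
Variance = 1.0633 / 7 = 0.1519
SE* = √0.1519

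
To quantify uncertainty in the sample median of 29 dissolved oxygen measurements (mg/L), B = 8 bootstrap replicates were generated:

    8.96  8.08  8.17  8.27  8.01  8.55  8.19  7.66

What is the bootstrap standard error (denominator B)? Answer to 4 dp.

Bootstrap SE is the standard deviation of the 8 replicate medians.
Mean of replicates: (8.96 + 8.08 + 8.17 + 8.27 + 8.01 + 8.55 + 8.19 + 7.66) / 8 = 65.89000 / 8 = 8.23625
Sum of squared deviations: (+0.72375)² + (−0.15625)² + (−0.06625)² + (+0.03375)² + (−0.22625)² + (+0.31375)² + (−0.04625)² + (−0.57625)² = 1.03759
Variance = 1.03759 / 8 = 0.12970
SE* = √0.12970

SE* = 0.3601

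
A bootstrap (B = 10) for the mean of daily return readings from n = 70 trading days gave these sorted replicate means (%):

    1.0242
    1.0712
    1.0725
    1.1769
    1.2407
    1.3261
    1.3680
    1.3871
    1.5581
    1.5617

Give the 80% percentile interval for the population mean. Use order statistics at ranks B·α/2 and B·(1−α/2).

(1.0242, 1.5581)

α = 0.20; lower rank = 10 × 0.100 = 1; upper rank = 10 × 0.900 = 9.
The 1st smallest replicate is 1.0242; the 9th is 1.5581.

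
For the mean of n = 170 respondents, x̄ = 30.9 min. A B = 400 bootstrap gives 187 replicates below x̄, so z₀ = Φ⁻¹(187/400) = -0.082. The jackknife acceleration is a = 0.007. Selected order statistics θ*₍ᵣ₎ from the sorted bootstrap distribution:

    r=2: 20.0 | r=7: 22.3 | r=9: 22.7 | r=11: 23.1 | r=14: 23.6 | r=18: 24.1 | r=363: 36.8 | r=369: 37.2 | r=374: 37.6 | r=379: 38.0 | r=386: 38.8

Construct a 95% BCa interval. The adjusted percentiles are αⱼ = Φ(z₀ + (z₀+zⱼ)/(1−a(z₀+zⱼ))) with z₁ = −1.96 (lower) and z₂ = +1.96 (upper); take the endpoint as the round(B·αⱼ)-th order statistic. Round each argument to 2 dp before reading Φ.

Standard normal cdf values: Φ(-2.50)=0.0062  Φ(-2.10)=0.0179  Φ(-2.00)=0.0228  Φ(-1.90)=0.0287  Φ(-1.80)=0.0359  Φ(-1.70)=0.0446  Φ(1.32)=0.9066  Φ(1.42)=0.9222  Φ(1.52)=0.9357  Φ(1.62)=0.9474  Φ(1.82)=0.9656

(22.3, 38.8)

Lower: z₀ + z₁ = -0.082 + (-1.960) = -2.042; 1 − a(z₀+z₁) = 1 − (0.007)(-2.042) = 1.0143; argument = -0.082 + (-2.042)/1.0143 = -2.0952 → -2.10.
α₁ = Φ(-2.10) = 0.0179; rank = round(400 × 0.0179) = 7; θ*₍7₎ = 22.3.
Upper: z₀ + z₂ = 1.878; 1 − a(z₀+z₂) = 0.9869; argument = 1.8210 → 1.82; α₂ = 0.9656; rank = 386; θ*₍386₎ = 38.8.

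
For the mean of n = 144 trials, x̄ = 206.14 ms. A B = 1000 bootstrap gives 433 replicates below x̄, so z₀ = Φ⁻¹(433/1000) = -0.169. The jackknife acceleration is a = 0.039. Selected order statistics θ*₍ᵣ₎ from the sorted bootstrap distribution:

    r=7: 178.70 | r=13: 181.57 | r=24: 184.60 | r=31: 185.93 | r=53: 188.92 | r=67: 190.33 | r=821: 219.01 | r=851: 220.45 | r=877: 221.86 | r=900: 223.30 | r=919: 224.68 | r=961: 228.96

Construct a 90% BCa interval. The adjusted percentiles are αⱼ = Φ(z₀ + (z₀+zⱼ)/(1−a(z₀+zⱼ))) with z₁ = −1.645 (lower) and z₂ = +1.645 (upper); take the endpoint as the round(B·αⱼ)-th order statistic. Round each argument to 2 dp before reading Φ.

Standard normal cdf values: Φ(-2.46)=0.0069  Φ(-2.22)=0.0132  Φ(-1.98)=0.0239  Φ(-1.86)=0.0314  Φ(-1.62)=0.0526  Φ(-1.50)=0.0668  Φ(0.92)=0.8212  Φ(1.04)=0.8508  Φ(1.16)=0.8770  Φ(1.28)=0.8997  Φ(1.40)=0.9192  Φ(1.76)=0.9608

Lower: z₀ + z₁ = -0.169 + (-1.645) = -1.814; 1 − a(z₀+z₁) = 1 − (0.039)(-1.814) = 1.0707; argument = -0.169 + (-1.814)/1.0707 = -1.8631 → -1.86.
α₁ = Φ(-1.86) = 0.0314; rank = round(1000 × 0.0314) = 31; θ*₍31₎ = 185.93.
Upper: z₀ + z₂ = 1.476; 1 − a(z₀+z₂) = 0.9424; argument = 1.3972 → 1.40; α₂ = 0.9192; rank = 919; θ*₍919₎ = 224.68.

(185.93, 224.68)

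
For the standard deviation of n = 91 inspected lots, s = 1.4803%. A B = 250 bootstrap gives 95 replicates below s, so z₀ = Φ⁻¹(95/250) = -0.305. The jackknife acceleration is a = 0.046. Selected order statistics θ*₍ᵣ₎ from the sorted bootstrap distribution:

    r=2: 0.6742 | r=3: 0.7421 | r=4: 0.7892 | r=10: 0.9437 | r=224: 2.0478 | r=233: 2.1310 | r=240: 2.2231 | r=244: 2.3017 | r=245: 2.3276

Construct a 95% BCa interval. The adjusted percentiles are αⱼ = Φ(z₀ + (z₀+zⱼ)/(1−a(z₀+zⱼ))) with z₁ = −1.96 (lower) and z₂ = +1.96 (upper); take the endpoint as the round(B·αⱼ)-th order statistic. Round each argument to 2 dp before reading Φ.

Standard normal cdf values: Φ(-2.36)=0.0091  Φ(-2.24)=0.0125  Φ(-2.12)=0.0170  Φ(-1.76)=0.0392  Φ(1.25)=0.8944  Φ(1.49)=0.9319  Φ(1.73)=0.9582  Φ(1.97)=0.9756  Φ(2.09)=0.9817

Lower: z₀ + z₁ = -0.305 + (-1.960) = -2.265; 1 − a(z₀+z₁) = 1 − (0.046)(-2.265) = 1.1042; argument = -0.305 + (-2.265)/1.1042 = -2.3563 → -2.36.
α₁ = Φ(-2.36) = 0.0091; rank = round(250 × 0.0091) = 2; θ*₍2₎ = 0.6742.
Upper: z₀ + z₂ = 1.655; 1 − a(z₀+z₂) = 0.9239; argument = 1.4864 → 1.49; α₂ = 0.9319; rank = 233; θ*₍233₎ = 2.1310.

(0.6742, 2.1310)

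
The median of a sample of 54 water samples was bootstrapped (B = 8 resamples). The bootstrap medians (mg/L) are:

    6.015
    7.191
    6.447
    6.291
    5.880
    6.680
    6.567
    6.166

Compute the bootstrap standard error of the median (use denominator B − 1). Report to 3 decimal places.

Bootstrap SE is the standard deviation of the 8 replicate medians.
Mean of replicates: (6.015 + 7.191 + 6.447 + 6.291 + 5.880 + 6.680 + 6.567 + 6.166) / 8 = 51.2370 / 8 = 6.4046
Sum of squared deviations: (−0.3896)² + (+0.7864)² + (+0.0424)² + (−0.1136)² + (−0.5246)² + (+0.2754)² + (+0.1624)² + (−0.2386)² = 1.2193
Variance = 1.2193 / 7 = 0.1742
SE* = √0.1742

SE* = 0.417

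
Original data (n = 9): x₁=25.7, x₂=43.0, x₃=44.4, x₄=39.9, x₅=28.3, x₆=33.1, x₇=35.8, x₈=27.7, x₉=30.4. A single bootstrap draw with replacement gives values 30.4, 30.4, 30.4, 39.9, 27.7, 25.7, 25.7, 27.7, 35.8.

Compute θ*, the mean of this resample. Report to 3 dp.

Mean = (30.4 + 30.4 + 30.4 + 39.9 + 27.7 + 25.7 + 25.7 + 27.7 + 35.8) / 9 = 273.70 / 9 = 30.411

θ* = 30.411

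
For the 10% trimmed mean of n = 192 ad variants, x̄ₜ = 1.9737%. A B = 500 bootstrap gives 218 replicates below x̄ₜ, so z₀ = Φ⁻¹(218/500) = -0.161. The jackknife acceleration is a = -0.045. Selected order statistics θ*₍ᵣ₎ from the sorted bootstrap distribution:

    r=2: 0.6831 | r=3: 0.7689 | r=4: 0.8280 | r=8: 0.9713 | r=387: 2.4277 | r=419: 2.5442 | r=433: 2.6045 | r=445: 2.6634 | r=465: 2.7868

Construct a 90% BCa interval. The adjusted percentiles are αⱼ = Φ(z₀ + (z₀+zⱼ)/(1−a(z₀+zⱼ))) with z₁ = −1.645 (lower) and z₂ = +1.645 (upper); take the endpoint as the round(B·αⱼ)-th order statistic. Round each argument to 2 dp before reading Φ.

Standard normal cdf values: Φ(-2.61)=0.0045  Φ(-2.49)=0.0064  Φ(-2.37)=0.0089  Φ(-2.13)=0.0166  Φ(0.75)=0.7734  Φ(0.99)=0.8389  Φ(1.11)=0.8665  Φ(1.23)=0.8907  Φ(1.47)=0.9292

(0.9713, 2.6634)

Lower: z₀ + z₁ = -0.161 + (-1.645) = -1.806; 1 − a(z₀+z₁) = 1 − (-0.045)(-1.806) = 0.9187; argument = -0.161 + (-1.806)/0.9187 = -2.1268 → -2.13.
α₁ = Φ(-2.13) = 0.0166; rank = round(500 × 0.0166) = 8; θ*₍8₎ = 0.9713.
Upper: z₀ + z₂ = 1.484; 1 − a(z₀+z₂) = 1.0668; argument = 1.2301 → 1.23; α₂ = 0.8907; rank = 445; θ*₍445₎ = 2.6634.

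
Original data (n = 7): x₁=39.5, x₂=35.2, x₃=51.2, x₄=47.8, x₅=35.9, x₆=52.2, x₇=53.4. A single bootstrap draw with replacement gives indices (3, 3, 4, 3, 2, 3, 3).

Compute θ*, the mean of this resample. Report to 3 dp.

Resample values: 51.2, 51.2, 47.8, 51.2, 35.2, 51.2, 51.2.
Mean = (51.2 + 51.2 + 47.8 + 51.2 + 35.2 + 51.2 + 51.2) / 7 = 339.00 / 7 = 48.429

θ* = 48.429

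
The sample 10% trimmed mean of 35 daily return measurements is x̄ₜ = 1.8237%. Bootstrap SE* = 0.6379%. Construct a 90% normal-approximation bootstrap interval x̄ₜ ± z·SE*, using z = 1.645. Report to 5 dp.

(0.77435, 2.87305)

Margin = 1.645 × 0.6379 = 1.049346
Interval: 1.8237 ± 1.049346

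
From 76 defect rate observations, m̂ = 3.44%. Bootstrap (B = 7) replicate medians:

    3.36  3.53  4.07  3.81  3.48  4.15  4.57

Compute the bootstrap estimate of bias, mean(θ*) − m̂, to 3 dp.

mean(θ*) = (3.36 + 3.53 + 4.07 + 3.81 + 3.48 + 4.15 + 4.57) / 7 = 3.8529
bias = 3.8529 − 3.44

bias = +0.413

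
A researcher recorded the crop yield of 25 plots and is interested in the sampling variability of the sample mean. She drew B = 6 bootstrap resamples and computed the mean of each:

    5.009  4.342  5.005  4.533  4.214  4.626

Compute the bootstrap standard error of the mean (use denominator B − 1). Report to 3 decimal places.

SE* = 0.331

Bootstrap SE is the standard deviation of the 6 replicate means.
Mean of replicates: (5.009 + 4.342 + 5.005 + 4.533 + 4.214 + 4.626) / 6 = 27.72900 / 6 = 4.62150
Sum of squared deviations: (+0.38750)² + (−0.27950)² + (+0.38350)² + (−0.08850)² + (−0.40750)² + (+0.00450)² = 0.54926
Variance = 0.54926 / 5 = 0.10985
SE* = √0.10985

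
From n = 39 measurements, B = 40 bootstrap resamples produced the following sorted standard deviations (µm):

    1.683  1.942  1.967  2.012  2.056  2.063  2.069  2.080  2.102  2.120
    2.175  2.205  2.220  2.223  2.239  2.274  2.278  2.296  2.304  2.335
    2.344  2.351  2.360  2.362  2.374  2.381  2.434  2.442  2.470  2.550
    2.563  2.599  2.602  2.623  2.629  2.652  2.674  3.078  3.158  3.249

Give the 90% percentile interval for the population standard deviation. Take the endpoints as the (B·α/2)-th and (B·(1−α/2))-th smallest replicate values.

α = 0.10; lower rank = 40 × 0.050 = 2; upper rank = 40 × 0.950 = 38.
The 2nd smallest replicate is 1.942; the 38th is 3.078.

(1.942, 3.078)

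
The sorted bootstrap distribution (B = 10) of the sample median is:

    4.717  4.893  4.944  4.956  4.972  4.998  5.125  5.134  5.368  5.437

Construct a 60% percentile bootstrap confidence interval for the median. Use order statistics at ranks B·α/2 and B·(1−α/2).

(4.893, 5.134)

α = 0.40; lower rank = 10 × 0.200 = 2; upper rank = 10 × 0.800 = 8.
The 2nd smallest replicate is 4.893; the 8th is 5.134.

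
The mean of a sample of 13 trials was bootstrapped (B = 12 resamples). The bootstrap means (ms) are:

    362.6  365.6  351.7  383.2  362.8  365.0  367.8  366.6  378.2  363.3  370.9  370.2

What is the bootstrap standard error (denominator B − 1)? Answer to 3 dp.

Bootstrap SE is the standard deviation of the 12 replicate means.
Mean of replicates: (362.6 + 365.6 + 351.7 + 383.2 + 362.8 + 365.0 + 367.8 + 366.6 + 378.2 + 363.3 + 370.9 + 370.2) / 12 = 4407.9000 / 12 = 367.3250
Sum of squared deviations: (−4.7250)² + (−1.7250)² + (−15.6250)² + (+15.8750)² + (−4.5250)² + (−2.3250)² + (+0.4750)² + (−0.7250)² + (+10.8750)² + (−4.0250)² + (+3.5750)² + (+2.8750)² = 703.6025
Variance = 703.6025 / 11 = 63.9639
SE* = √63.9639

SE* = 7.998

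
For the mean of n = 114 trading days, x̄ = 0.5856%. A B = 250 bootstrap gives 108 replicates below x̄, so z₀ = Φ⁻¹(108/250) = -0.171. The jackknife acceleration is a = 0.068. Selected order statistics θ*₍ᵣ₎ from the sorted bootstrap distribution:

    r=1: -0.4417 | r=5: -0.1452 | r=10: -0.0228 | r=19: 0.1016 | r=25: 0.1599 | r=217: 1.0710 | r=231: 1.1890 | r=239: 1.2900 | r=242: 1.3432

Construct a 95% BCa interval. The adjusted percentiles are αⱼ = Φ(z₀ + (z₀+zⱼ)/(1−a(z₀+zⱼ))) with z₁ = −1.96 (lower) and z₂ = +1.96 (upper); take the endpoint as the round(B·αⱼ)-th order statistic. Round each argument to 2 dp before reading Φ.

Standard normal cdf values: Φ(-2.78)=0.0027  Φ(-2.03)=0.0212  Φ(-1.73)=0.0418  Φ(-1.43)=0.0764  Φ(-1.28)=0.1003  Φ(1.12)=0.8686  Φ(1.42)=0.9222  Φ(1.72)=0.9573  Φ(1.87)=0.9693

Lower: z₀ + z₁ = -0.171 + (-1.960) = -2.131; 1 − a(z₀+z₁) = 1 − (0.068)(-2.131) = 1.1449; argument = -0.171 + (-2.131)/1.1449 = -2.0323 → -2.03.
α₁ = Φ(-2.03) = 0.0212; rank = round(250 × 0.0212) = 5; θ*₍5₎ = -0.1452.
Upper: z₀ + z₂ = 1.789; 1 − a(z₀+z₂) = 0.8783; argument = 1.8658 → 1.87; α₂ = 0.9693; rank = 242; θ*₍242₎ = 1.3432.

(-0.1452, 1.3432)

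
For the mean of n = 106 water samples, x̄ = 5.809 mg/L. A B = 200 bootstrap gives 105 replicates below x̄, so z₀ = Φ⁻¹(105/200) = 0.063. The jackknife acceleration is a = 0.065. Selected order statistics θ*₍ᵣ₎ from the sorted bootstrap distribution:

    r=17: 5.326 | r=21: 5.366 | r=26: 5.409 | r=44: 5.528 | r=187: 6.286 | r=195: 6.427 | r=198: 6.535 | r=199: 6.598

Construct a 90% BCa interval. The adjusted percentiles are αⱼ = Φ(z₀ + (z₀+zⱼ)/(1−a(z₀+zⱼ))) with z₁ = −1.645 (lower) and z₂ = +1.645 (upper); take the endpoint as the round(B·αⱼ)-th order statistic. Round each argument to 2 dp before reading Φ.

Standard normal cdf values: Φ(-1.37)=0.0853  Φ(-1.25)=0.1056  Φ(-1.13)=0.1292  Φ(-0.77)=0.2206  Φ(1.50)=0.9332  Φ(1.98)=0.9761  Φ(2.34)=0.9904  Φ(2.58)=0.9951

(5.326, 6.427)

Lower: z₀ + z₁ = 0.063 + (-1.645) = -1.582; 1 − a(z₀+z₁) = 1 − (0.065)(-1.582) = 1.1028; argument = 0.063 + (-1.582)/1.1028 = -1.3715 → -1.37.
α₁ = Φ(-1.37) = 0.0853; rank = round(200 × 0.0853) = 17; θ*₍17₎ = 5.326.
Upper: z₀ + z₂ = 1.708; 1 − a(z₀+z₂) = 0.8890; argument = 1.9843 → 1.98; α₂ = 0.9761; rank = 195; θ*₍195₎ = 6.427.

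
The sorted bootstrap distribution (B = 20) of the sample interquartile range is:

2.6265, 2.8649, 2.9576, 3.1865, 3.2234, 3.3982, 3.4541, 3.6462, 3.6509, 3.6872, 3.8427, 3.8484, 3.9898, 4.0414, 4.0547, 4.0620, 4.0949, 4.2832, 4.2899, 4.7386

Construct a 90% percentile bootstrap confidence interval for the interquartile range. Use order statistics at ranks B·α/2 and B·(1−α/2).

α = 0.10; lower rank = 20 × 0.050 = 1; upper rank = 20 × 0.950 = 19.
The 1st smallest replicate is 2.6265; the 19th is 4.2899.

(2.6265, 4.2899)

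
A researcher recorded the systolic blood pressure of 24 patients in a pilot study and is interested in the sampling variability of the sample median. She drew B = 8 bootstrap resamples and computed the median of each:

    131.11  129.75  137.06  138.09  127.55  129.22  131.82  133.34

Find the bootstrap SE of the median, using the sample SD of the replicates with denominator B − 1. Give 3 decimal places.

Bootstrap SE is the standard deviation of the 8 replicate medians.
Mean of replicates: (131.11 + 129.75 + 137.06 + 138.09 + 127.55 + 129.22 + 131.82 + 133.34) / 8 = 1057.9400 / 8 = 132.2425
Sum of squared deviations: (−1.1325)² + (−2.4925)² + (+4.8175)² + (+5.8475)² + (−4.6925)² + (−3.0225)² + (−0.4225)² + (+1.0975)² = 97.4348
Variance = 97.4348 / 7 = 13.9193
SE* = √13.9193

SE* = 3.731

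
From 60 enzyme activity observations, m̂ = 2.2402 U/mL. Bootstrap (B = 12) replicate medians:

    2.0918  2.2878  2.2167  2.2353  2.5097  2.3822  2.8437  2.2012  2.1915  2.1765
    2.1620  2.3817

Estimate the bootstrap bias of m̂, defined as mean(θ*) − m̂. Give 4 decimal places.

mean(θ*) = (2.0918 + 2.2878 + 2.2167 + 2.2353 + 2.5097 + 2.3822 + 2.8437 + 2.2012 + 2.1915 + 2.1765 + 2.1620 + 2.3817) / 12 = 2.30667
bias = 2.30667 − 2.2402

bias = +0.0665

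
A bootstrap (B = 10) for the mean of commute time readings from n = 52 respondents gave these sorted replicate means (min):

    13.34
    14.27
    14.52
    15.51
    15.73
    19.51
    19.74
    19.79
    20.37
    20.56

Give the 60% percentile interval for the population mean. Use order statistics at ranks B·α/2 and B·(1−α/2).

α = 0.40; lower rank = 10 × 0.200 = 2; upper rank = 10 × 0.800 = 8.
The 2nd smallest replicate is 14.27; the 8th is 19.79.

(14.27, 19.79)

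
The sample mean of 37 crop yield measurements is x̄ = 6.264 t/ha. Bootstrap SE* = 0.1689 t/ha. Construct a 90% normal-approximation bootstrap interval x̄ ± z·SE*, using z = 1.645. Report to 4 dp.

Margin = 1.645 × 0.1689 = 0.27784
Interval: 6.264 ± 0.27784

(5.9862, 6.5418)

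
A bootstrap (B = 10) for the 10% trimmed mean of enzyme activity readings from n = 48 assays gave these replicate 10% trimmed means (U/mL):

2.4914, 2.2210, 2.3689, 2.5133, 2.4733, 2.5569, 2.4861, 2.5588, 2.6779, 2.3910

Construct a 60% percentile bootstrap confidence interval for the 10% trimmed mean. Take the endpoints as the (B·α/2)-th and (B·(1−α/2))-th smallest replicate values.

(2.3689, 2.5569)

Sorted replicates: 2.2210, 2.3689, 2.3910, 2.4733, 2.4861, 2.4914, 2.5133, 2.5569, 2.5588, 2.6779
α = 0.40; lower rank = 10 × 0.200 = 2; upper rank = 10 × 0.800 = 8.
The 2nd smallest replicate is 2.3689; the 8th is 2.5569.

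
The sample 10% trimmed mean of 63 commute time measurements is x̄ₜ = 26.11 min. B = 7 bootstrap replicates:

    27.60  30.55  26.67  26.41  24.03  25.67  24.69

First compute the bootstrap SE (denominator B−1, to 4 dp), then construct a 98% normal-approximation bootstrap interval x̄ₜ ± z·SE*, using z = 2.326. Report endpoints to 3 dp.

Mean of replicates = 26.5171; sum of squared deviations = 27.7133; SE* = √(27.7133/6) = 2.1492
Margin = 2.326 × 2.1492 = 4.9990
Interval: 26.11 ± 4.9990

(21.111, 31.109)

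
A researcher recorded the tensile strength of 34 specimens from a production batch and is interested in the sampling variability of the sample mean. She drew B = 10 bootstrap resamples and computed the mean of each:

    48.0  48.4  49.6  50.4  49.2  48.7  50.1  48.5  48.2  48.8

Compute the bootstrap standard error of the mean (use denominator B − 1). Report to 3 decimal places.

Bootstrap SE is the standard deviation of the 10 replicate means.
Mean of replicates: (48.0 + 48.4 + 49.6 + 50.4 + 49.2 + 48.7 + 50.1 + 48.5 + 48.2 + 48.8) / 10 = 489.9000 / 10 = 48.9900
Sum of squared deviations: (−0.9900)² + (−0.5900)² + (+0.6100)² + (+1.4100)² + (+0.2100)² + (−0.2900)² + (+1.1100)² + (−0.4900)² + (−0.7900)² + (−0.1900)² = 5.9490
Variance = 5.9490 / 9 = 0.6610
SE* = √0.6610

SE* = 0.813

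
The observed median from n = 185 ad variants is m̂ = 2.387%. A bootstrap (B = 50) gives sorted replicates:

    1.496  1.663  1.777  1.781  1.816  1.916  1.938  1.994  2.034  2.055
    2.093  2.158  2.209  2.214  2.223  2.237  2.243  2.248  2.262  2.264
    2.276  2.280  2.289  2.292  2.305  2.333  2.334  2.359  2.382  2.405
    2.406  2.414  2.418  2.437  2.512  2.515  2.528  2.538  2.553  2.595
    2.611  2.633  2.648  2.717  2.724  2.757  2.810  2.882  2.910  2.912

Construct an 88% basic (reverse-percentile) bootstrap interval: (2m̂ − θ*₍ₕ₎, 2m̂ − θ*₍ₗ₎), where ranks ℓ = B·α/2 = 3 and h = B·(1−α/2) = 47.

(1.964, 2.997)

Percentile endpoints at ranks 3 and 47: θ*₍3₎ = 1.777, θ*₍47₎ = 2.810.
Basic interval reflects these around m̂:
  lower = 2 × 2.387 − 2.810 = 1.964
  upper = 2 × 2.387 − 1.777 = 2.997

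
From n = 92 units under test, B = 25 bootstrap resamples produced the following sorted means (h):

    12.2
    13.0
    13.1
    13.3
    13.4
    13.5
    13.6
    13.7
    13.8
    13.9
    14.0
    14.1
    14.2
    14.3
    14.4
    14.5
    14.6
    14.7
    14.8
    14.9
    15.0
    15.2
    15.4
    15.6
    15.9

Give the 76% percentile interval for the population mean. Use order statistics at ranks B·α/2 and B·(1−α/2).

(13.1, 15.2)

α = 0.24; lower rank = 25 × 0.120 = 3; upper rank = 25 × 0.880 = 22.
The 3rd smallest replicate is 13.1; the 22nd is 15.2.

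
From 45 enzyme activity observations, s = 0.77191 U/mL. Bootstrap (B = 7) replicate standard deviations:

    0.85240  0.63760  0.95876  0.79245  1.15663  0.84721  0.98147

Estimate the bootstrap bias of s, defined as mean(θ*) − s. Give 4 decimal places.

bias = +0.1176

mean(θ*) = (0.85240 + 0.63760 + 0.95876 + 0.79245 + 1.15663 + 0.84721 + 0.98147) / 7 = 0.88950
bias = 0.88950 − 0.77191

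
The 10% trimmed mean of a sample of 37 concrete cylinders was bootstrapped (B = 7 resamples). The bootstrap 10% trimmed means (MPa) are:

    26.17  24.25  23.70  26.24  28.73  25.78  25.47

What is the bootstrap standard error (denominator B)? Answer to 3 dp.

SE* = 1.504

Bootstrap SE is the standard deviation of the 7 replicate 10% trimmed means.
Mean of replicates: (26.17 + 24.25 + 23.70 + 26.24 + 28.73 + 25.78 + 25.47) / 7 = 180.3400 / 7 = 25.7629
Sum of squared deviations: (+0.4071)² + (−1.5129)² + (−2.0629)² + (+0.4771)² + (+2.9671)² + (+0.0171)² + (−0.2929)² = 15.8275
Variance = 15.8275 / 7 = 2.2611
SE* = √2.2611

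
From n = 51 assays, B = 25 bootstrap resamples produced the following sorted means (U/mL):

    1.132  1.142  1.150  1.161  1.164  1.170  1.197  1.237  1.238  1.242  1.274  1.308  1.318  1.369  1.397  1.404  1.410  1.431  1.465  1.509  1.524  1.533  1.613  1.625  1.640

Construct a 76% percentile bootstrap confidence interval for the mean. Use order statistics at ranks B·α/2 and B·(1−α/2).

α = 0.24; lower rank = 25 × 0.120 = 3; upper rank = 25 × 0.880 = 22.
The 3rd smallest replicate is 1.150; the 22nd is 1.533.

(1.150, 1.533)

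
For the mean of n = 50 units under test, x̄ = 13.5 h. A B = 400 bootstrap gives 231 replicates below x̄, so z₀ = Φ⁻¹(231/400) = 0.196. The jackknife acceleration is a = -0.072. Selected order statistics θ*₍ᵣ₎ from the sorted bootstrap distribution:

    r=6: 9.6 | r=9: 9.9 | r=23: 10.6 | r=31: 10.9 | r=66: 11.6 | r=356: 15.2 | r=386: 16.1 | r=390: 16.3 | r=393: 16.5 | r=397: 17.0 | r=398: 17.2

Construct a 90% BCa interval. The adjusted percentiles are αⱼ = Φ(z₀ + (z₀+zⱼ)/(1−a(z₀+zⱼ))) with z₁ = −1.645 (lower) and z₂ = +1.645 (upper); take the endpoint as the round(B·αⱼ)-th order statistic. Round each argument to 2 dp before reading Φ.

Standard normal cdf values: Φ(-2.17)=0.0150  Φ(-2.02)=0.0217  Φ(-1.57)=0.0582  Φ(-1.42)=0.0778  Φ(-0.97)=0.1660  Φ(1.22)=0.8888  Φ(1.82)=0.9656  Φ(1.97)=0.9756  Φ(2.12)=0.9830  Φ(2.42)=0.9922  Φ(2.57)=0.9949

Lower: z₀ + z₁ = 0.196 + (-1.645) = -1.449; 1 − a(z₀+z₁) = 1 − (-0.072)(-1.449) = 0.8957; argument = 0.196 + (-1.449)/0.8957 = -1.4218 → -1.42.
α₁ = Φ(-1.42) = 0.0778; rank = round(400 × 0.0778) = 31; θ*₍31₎ = 10.9.
Upper: z₀ + z₂ = 1.841; 1 − a(z₀+z₂) = 1.1326; argument = 1.8215 → 1.82; α₂ = 0.9656; rank = 386; θ*₍386₎ = 16.1.

(10.9, 16.1)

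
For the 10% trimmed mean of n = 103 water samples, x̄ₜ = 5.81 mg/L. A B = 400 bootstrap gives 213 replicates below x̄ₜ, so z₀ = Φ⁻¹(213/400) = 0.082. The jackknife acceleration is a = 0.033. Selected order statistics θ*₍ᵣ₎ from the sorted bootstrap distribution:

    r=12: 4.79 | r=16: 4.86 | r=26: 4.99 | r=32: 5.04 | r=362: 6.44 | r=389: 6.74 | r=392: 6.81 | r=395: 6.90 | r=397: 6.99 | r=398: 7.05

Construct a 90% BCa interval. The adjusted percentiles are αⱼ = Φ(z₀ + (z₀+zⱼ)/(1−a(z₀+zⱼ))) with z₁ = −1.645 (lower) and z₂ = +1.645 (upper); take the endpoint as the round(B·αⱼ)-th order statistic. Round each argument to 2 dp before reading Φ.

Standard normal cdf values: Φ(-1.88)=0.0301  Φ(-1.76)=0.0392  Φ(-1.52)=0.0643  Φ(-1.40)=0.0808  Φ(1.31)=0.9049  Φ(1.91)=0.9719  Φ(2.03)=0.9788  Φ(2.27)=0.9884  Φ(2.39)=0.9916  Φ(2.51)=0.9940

(5.04, 6.74)

Lower: z₀ + z₁ = 0.082 + (-1.645) = -1.563; 1 − a(z₀+z₁) = 1 − (0.033)(-1.563) = 1.0516; argument = 0.082 + (-1.563)/1.0516 = -1.4043 → -1.40.
α₁ = Φ(-1.40) = 0.0808; rank = round(400 × 0.0808) = 32; θ*₍32₎ = 5.04.
Upper: z₀ + z₂ = 1.727; 1 − a(z₀+z₂) = 0.9430; argument = 1.9134 → 1.91; α₂ = 0.9719; rank = 389; θ*₍389₎ = 6.74.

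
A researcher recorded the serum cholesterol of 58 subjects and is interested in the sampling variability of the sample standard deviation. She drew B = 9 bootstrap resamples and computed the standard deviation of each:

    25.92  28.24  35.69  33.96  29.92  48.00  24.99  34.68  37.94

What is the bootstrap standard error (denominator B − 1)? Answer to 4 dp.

SE* = 7.1257

Bootstrap SE is the standard deviation of the 9 replicate standard deviations.
Mean of replicates: (25.92 + 28.24 + 35.69 + 33.96 + 29.92 + 48.00 + 24.99 + 34.68 + 37.94) / 9 = 299.34000 / 9 = 33.26000
Sum of squared deviations: (−7.34000)² + (−5.02000)² + (+2.43000)² + (+0.70000)² + (−3.34000)² + (+14.74000)² + (−8.27000)² + (+1.42000)² + (+4.68000)² = 406.20580
Variance = 406.20580 / 8 = 50.77573
SE* = √50.77573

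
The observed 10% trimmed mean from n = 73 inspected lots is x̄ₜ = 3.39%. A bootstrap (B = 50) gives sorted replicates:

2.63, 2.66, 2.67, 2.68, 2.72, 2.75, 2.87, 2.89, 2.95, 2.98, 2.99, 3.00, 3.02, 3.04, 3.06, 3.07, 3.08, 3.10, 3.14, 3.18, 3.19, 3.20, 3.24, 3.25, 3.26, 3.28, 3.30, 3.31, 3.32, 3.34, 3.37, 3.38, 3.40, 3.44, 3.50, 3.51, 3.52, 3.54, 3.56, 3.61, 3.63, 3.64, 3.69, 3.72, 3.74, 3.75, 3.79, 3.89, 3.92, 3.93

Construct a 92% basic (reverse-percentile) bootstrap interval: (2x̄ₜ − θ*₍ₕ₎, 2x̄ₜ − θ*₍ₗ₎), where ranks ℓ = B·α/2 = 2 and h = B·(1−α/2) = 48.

Percentile endpoints at ranks 2 and 48: θ*₍2₎ = 2.66, θ*₍48₎ = 3.89.
Basic interval reflects these around x̄ₜ:
  lower = 2 × 3.39 − 3.89 = 2.89
  upper = 2 × 3.39 − 2.66 = 4.12

(2.89, 4.12)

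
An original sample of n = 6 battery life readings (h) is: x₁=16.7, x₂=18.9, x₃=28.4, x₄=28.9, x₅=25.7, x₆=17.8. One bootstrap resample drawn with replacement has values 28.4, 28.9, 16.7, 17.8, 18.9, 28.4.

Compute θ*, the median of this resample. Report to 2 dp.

Sorted: 16.7, 17.8, 18.9, 28.4, 28.4, 28.9
Median = average of the two middle values = 23.65

θ* = 23.65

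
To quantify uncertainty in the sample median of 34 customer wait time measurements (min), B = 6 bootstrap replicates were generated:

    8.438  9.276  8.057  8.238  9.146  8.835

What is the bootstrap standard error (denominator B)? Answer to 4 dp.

Bootstrap SE is the standard deviation of the 6 replicate medians.
Mean of replicates: (8.438 + 9.276 + 8.057 + 8.238 + 9.146 + 8.835) / 6 = 51.99000 / 6 = 8.66500
Sum of squared deviations: (−0.22700)² + (+0.61100)² + (−0.60800)² + (−0.42700)² + (+0.48100)² + (+0.17000)² = 1.23710
Variance = 1.23710 / 6 = 0.20618
SE* = √0.20618

SE* = 0.4541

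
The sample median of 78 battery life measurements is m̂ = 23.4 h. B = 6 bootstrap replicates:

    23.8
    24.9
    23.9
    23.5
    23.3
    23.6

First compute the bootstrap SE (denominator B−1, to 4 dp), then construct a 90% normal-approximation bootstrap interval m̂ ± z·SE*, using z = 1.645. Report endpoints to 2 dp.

(22.47, 24.33)

Mean of replicates = 23.8333; sum of squared deviations = 1.5933; SE* = √(1.5933/5) = 0.5645
Margin = 1.645 × 0.5645 = 0.929
Interval: 23.4 ± 0.929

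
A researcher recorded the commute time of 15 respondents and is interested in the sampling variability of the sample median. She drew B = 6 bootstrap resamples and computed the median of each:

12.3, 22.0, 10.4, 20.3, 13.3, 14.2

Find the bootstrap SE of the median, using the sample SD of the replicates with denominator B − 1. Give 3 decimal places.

SE* = 4.648

Bootstrap SE is the standard deviation of the 6 replicate medians.
Mean of replicates: (12.3 + 22.0 + 10.4 + 20.3 + 13.3 + 14.2) / 6 = 92.5000 / 6 = 15.4167
Sum of squared deviations: (−3.1167)² + (+6.5833)² + (−5.0167)² + (+4.8833)² + (−2.1167)² + (−1.2167)² = 108.0283
Variance = 108.0283 / 5 = 21.6057
SE* = √21.6057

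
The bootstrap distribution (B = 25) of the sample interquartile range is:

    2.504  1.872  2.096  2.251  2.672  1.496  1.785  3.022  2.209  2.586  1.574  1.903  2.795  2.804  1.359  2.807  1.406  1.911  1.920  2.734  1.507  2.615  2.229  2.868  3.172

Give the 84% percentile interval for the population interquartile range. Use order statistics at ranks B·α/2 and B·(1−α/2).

(1.406, 2.868)

Sorted replicates: 1.359, 1.406, 1.496, 1.507, 1.574, 1.785, 1.872, 1.903, 1.911, 1.920, 2.096, 2.209, 2.229, 2.251, 2.504, 2.586, 2.615, 2.672, 2.734, 2.795, 2.804, 2.807, 2.868, 3.022, 3.172
α = 0.16; lower rank = 25 × 0.080 = 2; upper rank = 25 × 0.920 = 23.
The 2nd smallest replicate is 1.406; the 23rd is 2.868.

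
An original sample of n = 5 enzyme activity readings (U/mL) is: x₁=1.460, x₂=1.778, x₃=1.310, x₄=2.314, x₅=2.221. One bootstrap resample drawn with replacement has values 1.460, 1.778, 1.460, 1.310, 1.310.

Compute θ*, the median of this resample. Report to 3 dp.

θ* = 1.460

Sorted: 1.310, 1.310, 1.460, 1.460, 1.778
Median = middle value = 1.460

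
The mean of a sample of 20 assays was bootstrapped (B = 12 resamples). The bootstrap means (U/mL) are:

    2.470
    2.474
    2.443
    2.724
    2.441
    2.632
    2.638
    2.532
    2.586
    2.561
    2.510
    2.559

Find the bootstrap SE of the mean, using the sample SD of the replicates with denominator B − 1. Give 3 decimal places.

SE* = 0.087

Bootstrap SE is the standard deviation of the 12 replicate means.
Mean of replicates: (2.470 + 2.474 + 2.443 + 2.724 + 2.441 + 2.632 + 2.638 + 2.532 + 2.586 + 2.561 + 2.510 + 2.559) / 12 = 30.5700 / 12 = 2.5475
Sum of squared deviations: (−0.0775)² + (−0.0735)² + (−0.1045)² + (+0.1765)² + (−0.1065)² + (+0.0845)² + (+0.0905)² + (−0.0155)² + (+0.0385)² + (+0.0135)² + (−0.0375)² + (+0.0115)² = 0.0836
Variance = 0.0836 / 11 = 0.0076
SE* = √0.0076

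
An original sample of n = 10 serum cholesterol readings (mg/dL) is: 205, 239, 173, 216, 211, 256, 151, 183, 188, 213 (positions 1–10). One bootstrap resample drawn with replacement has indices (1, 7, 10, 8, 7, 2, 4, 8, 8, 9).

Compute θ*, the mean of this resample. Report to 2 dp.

θ* = 191.20

Resample values: 205, 151, 213, 183, 151, 239, 216, 183, 183, 188.
Mean = (205 + 151 + 213 + 183 + 151 + 239 + 216 + 183 + 183 + 188) / 10 = 1912.0 / 10 = 191.20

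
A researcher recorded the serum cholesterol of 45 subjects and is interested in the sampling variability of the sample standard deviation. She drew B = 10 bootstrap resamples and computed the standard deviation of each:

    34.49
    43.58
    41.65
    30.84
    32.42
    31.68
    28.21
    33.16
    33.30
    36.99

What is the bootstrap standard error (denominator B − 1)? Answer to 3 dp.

Bootstrap SE is the standard deviation of the 10 replicate standard deviations.
Mean of replicates: (34.49 + 43.58 + 41.65 + 30.84 + 32.42 + 31.68 + 28.21 + 33.16 + 33.30 + 36.99) / 10 = 346.3200 / 10 = 34.6320
Sum of squared deviations: (−0.1420)² + (+8.9480)² + (+7.0180)² + (−3.7920)² + (−2.2120)² + (−2.9520)² + (−6.4220)² + (−1.4720)² + (−1.3320)² + (+2.3580)² = 208.0690
Variance = 208.0690 / 9 = 23.1188
SE* = √23.1188

SE* = 4.808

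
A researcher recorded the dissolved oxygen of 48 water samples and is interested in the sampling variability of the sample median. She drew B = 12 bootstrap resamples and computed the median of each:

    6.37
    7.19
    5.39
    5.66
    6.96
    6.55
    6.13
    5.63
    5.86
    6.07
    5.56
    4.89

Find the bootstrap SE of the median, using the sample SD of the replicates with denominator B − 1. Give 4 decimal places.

Bootstrap SE is the standard deviation of the 12 replicate medians.
Mean of replicates: (6.37 + 7.19 + 5.39 + 5.66 + 6.96 + 6.55 + 6.13 + 5.63 + 5.86 + 6.07 + 5.56 + 4.89) / 12 = 72.26000 / 12 = 6.02167
Sum of squared deviations: (+0.34833)² + (+1.16833)² + (−0.63167)² + (−0.36167)² + (+0.93833)² + (+0.52833)² + (+0.10833)² + (−0.39167)² + (−0.16167)² + (+0.04833)² + (−0.46167)² + (−1.13167)² = 4.86317
Variance = 4.86317 / 11 = 0.44211
SE* = √0.44211

SE* = 0.6649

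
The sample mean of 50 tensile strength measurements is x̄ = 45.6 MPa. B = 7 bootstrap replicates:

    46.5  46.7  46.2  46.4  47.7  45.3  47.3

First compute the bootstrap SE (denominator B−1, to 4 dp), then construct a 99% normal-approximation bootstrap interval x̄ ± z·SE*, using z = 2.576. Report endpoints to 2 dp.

(43.60, 47.60)

Mean of replicates = 46.5857; sum of squared deviations = 3.6086; SE* = √(3.6086/6) = 0.7755
Margin = 2.576 × 0.7755 = 1.998
Interval: 45.6 ± 1.998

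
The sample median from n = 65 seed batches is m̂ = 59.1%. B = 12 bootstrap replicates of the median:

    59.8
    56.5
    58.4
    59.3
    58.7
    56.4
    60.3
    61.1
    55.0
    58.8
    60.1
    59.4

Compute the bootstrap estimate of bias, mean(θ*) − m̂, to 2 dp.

bias = −0.45

mean(θ*) = (59.8 + 56.5 + 58.4 + 59.3 + 58.7 + 56.4 + 60.3 + 61.1 + 55.0 + 58.8 + 60.1 + 59.4) / 12 = 58.650
bias = 58.650 − 59.1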